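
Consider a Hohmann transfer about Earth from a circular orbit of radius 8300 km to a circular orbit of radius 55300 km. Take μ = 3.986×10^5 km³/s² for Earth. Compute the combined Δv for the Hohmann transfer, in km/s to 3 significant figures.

Transfer-ellipse semi-major axis a_t = (r₁ + r₂)/2 = (8300 + 55300)/2 = 31800 km.
Circular speed at r₁: v₁ = √(μ/r₁) = √(3.986×10^5/8300) = 6.930 km/s.
Transfer-orbit speed at r₁ (vis-viva equation): v_p = √[μ(2/r₁ − 1/a_t)] = 9.139 km/s.
First burn Δv₁ = |v_p − v₁| = 2.209 km/s.
At r₂, v₂ = √(μ/r₂) = 2.685 km/s.
Transfer-orbit speed at r₂: v_a = √[μ(2/r₂ − 1/a_t)] = 1.372 km/s.
Second burn Δv₂ = |v₂ − v_a| = 1.313 km/s.
Total Δv = Δv₁ + Δv₂ = 3.522 km/s.

Δv = 3.52 km/s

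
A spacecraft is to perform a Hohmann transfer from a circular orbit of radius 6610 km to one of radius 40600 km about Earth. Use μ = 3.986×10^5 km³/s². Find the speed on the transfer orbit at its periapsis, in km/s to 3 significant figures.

Transfer-ellipse semi-major axis a_t = (r₁ + r₂)/2 = (6610 + 40600)/2 = 23605 km.
The periapsis of the transfer ellipse is at r = 6610 km.
Applying v² = μ(2/r − 1/a_t): v = 10.18 km/s.

v = 10.2 km/s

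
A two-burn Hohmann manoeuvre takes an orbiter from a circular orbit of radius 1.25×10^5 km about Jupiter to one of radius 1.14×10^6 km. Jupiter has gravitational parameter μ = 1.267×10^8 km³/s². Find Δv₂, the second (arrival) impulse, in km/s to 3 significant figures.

Δv₂ = 5.86 km/s

The Hohmann ellipse has a_t = (r₁ + r₂)/2 = 6.325×10^5 km.
Circular speed at r = 1.140×10^6 km: v_c = √(μ/r) = 10.5423 km/s.
Transfer-orbit speed at the same r (vis-viva, a = a_t): v_t = √[μ(2/r − 1/a_t)] = 4.68663 km/s.
Δv₂ = |v_t − v_c| = |4.68663 − 10.5423| = 5.856 km/s.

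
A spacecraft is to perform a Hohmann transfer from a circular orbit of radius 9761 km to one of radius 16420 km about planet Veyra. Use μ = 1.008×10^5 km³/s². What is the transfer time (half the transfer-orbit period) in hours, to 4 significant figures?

Transfer-ellipse semi-major axis a_t = (r₁ + r₂)/2 = (9761 + 16420)/2 = 13090.5 km.
Half the transfer-orbit period gives t = π√(a_t³/μ) = 14820 s.
Converting: 14820 s ÷ 3600 s/hour = 4.117 hours.

t = 4.117 hours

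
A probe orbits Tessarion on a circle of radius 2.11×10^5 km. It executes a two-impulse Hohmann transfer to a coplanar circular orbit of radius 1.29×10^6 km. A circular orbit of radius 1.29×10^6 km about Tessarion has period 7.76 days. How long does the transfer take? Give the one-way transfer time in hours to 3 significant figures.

t = 41.3 hours

From Kepler's third law T² = 4π²r³/μ at r = 1.29×10^6 km, T = 7.76 days = 7.76 × 86400 s = 6.70464×10^5 s: μ = 4π²r³/T² = 1.88529×10^8 km³/s².
Semi-major axis of the transfer orbit: a_t = (2.110×10^5 + 1.290×10^6)/2 = 7.505×10^5 km.
Transfer time t = π√(a_t³/μ) = π√((7.505×10^5)³ / 1.88529×10^8) = 1.488×10^5 s.
Converting: 1.488×10^5 s ÷ 3600 s/hour = 41.3 hours.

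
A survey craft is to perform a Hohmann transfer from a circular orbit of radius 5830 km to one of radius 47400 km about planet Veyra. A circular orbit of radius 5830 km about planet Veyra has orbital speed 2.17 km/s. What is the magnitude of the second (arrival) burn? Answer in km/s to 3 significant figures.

From the circular-orbit relation v² = μ/r at r = 5830 km: μ = v²r = (2.17)² × 5830 = 27452.9 km³/s².
The Hohmann ellipse has a_t = (r₁ + r₂)/2 = 26615 km.
On the circular orbit at r = 47400 km, v_c = √(μ/r) = 0.7610354 km/s.
Transfer-orbit speed at the same r (vis-viva, a = a_t): v_t = √[μ(2/r − 1/a_t)] = 0.3561852 km/s.
Δv₂ = |v_t − v_c| = |0.3561852 − 0.7610354| = 0.4049 km/s.

Δv₂ = 0.405 km/s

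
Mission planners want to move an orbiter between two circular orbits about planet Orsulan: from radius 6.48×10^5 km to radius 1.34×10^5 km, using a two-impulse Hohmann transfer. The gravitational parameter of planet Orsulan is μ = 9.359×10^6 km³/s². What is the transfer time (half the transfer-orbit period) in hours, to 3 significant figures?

t = 69.7 hours

Semi-major axis of the transfer orbit: a_t = (6.480×10^5 + 1.340×10^5)/2 = 3.910×10^5 km.
Transfer time t = π√(a_t³/μ) = π√((3.910×10^5)³ / 9.359×10^6) = 2.5107×10^5 s.
Converting: 2.5107×10^5 s ÷ 3600 s/hour = 69.7 hours.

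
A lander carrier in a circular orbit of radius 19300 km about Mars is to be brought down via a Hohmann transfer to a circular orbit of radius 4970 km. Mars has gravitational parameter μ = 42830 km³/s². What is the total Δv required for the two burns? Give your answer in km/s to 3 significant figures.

Transfer-ellipse semi-major axis a_t = (r₁ + r₂)/2 = (19300 + 4970)/2 = 12135 km.
At r₁ the circular-orbit speed is v₁ = √(μ/r₁) = 1.48969 km/s.
On the transfer ellipse at r₁, vis-viva gives v_a = √[μ(2/r₁ − 1/a_t)] = 0.953353 km/s.
First burn Δv₁ = |v_a − v₁| = 0.5363 km/s.
At r₂, v₂ = √(μ/r₂) = 2.9356 km/s.
Transfer-orbit speed at r₂: v_p = √[μ(2/r₂ − 1/a_t)] = 3.7022 km/s.
Second burn Δv₂ = |v₂ − v_p| = 0.7666 km/s.
Δv = Δv₁ + Δv₂ = 0.5363 + 0.7666 = 1.303 km/s.

Δv = 1.30 km/s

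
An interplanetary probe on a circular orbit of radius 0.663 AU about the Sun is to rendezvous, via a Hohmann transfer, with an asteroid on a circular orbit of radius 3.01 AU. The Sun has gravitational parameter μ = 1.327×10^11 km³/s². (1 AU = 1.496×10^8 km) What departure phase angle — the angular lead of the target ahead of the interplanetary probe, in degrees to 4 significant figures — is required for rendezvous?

In km: r₁ = 0.663 × 1.496×10^8 = 9.91848×10^7 km; r₂ = 3.01 × 1.496×10^8 = 4.50296×10^8 km.
Transfer-ellipse semi-major axis a_t = (r₁ + r₂)/2 = (9.91848×10^7 + 4.50296×10^8)/2 = 2.747404×10^8 km.
Transfer time t = π√(a_t³/μ) = 3.9273×10^7 s.
The target's mean motion on its circular orbit is ω₂ = √(μ/r₂³) = 3.8123×10^-8 rad/s.
Angle swept by the target during transfer: ω₂·t = 1.4972 rad = 85.78°.
The interplanetary probe traverses 180° on the transfer ellipse, so the target must lead by 180° − 85.78° = 94.22°.

φ = 94.22°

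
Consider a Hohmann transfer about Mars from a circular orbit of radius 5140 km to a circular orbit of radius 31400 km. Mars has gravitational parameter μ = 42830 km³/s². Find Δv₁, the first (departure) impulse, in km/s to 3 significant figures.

Semi-major axis of the transfer orbit: a_t = (5140 + 31400)/2 = 18270 km.
On the circular orbit at r = 5140 km, v_c = √(μ/r) = 2.8866 km/s.
Vis-viva on the transfer ellipse at r = 5140 km gives v_t = √[μ(2/r − 1/a_t)] = 3.7843 km/s.
Δv₁ = |v_t − v_c| = |3.7843 − 2.8866| = 0.8977 km/s.

Δv₁ = 0.898 km/s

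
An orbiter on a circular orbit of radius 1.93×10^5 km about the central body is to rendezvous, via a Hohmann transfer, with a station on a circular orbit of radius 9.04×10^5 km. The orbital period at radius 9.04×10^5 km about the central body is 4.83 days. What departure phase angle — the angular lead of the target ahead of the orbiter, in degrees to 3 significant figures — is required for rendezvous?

φ = 94.9°

From Kepler's third law T² = 4π²r³/μ at r = 9.04×10^5 km, T = 4.83 days = 4.83 × 86400 s = 4.17312×10^5 s: μ = 4π²r³/T² = 1.67472×10^8 km³/s².
Semi-major axis of the transfer orbit: a_t = (1.930×10^5 + 9.040×10^5)/2 = 5.485×10^5 km.
The half-period of the transfer ellipse is t = π√(a_t³/μ) = 98615.0 s.
The target's mean motion on its circular orbit is ω₂ = √(μ/r₂³) = 1.50563×10^-5 rad/s.
Angle swept by the target during transfer: ω₂·t = 1.4848 rad = 85.07°.
Arrival is 180° from departure on the ellipse, so φ = 180° − 85.07° = 94.9°.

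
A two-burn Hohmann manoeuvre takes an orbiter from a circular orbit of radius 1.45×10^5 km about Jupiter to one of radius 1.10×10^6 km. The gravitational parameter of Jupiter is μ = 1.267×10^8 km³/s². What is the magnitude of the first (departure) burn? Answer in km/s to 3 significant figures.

Semi-major axis of the transfer orbit: a_t = (1.450×10^5 + 1.100×10^6)/2 = 6.225×10^5 km.
On the circular orbit at r = 1.450×10^5 km, v_c = √(μ/r) = 29.560 km/s.
Vis-viva on the transfer ellipse at r = 1.450×10^5 km gives v_t = √[μ(2/r − 1/a_t)] = 39.294 km/s.
Δv₁ = |v_t − v_c| = |39.294 − 29.560| = 9.734 km/s.

Δv₁ = 9.73 km/s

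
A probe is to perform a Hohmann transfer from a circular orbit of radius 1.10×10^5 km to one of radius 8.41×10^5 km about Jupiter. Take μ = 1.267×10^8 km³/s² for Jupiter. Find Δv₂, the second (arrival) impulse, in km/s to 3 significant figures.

Δv₂ = 6.37 km/s

The Hohmann ellipse has a_t = (r₁ + r₂)/2 = 4.755×10^5 km.
On the circular orbit at r = 8.410×10^5 km, v_c = √(μ/r) = 12.2741 km/s.
Transfer-orbit speed at the same r (vis-viva, a = a_t): v_t = √[μ(2/r − 1/a_t)] = 5.90352 km/s.
Δv₂ = |v_t − v_c| = |5.90352 − 12.2741| = 6.371 km/s.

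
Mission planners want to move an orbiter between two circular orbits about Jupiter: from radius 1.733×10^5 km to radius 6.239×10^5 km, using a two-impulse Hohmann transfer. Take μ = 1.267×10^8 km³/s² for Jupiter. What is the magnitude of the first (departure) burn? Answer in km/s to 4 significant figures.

Δv₁ = 6.789 km/s

Semi-major axis of the transfer orbit: a_t = (1.733×10^5 + 6.239×10^5)/2 = 3.986×10^5 km.
On the circular orbit at r = 1.733×10^5 km, v_c = √(μ/r) = 27.039 km/s.
Transfer-orbit speed at the same r (vis-viva, a = a_t): v_t = √[μ(2/r − 1/a_t)] = 33.828 km/s.
Δv₁ = |v_t − v_c| = |33.828 − 27.039| = 6.789 km/s.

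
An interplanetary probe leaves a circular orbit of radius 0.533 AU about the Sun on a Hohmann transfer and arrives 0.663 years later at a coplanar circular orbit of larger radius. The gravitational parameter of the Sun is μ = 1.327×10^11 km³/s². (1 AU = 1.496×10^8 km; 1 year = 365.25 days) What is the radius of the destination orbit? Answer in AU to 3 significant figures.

In km: r₁ = 0.533 × 1.496×10^8 = 7.97368×10^7 km.
Transfer time t = 0.663 years × 365.25 × 86400 s = 2.09226888×10^7 s, and t = π√(a_t³/μ).
So a_t = (μ t²/π²)^(1/3) = (1.327×10^11 × (2.09226888×10^7)² / π²)^(1/3) = 1.8055×10^8 km.
Since a_t = (r₁ + r₂)/2, r₂ = 2a_t − r₁ = 2×1.8055×10^8 − 7.97368×10^7 = 2.813632×10^8 km.
In AU: r₂ = 2.813632×10^8 / 1.496×10^8 = 1.88 AU.

r₂ = 1.88 AU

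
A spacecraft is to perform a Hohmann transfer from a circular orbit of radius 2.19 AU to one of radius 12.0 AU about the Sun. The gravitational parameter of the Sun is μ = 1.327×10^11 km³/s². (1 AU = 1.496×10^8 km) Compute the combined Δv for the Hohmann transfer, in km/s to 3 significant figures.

Δv = 9.87 km/s

In km: r₁ = 2.19 × 1.496×10^8 = 3.27624×10^8 km; r₂ = 12.0 × 1.496×10^8 = 1.7952×10^9 km.
Transfer-ellipse semi-major axis a_t = (r₁ + r₂)/2 = (3.27624×10^8 + 1.7952×10^9)/2 = 1.061412×10^9 km.
Circular speed at r₁: v₁ = √(μ/r₁) = √(1.327×10^11/3.27624×10^8) = 20.126 km/s.
On the transfer ellipse at r₁, vis-viva equation gives v_p = √[μ(2/r₁ − 1/a_t)] = 26.174 km/s.
First burn Δv₁ = |v_p − v₁| = 6.048 km/s.
At r₂, v₂ = √(μ/r₂) = 8.598 km/s.
Transfer-orbit speed at r₂: v_a = √[μ(2/r₂ − 1/a_t)] = 4.777 km/s.
Second burn Δv₂ = |v₂ − v_a| = 3.821 km/s.
Total Δv = Δv₁ + Δv₂ = 9.869 km/s.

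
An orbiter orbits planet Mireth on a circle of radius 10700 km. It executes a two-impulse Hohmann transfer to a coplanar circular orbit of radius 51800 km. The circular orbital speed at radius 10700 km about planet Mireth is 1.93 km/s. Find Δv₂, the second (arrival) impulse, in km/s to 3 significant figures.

From the circular-orbit relation v² = μ/r at r = 10700 km: μ = v²r = (1.93)² × 10700 = 39856.4 km³/s².
Transfer-ellipse semi-major axis a_t = (r₁ + r₂)/2 = (10700 + 51800)/2 = 31250 km.
Circular speed at r = 51800 km: v_c = √(μ/r) = 0.8772 km/s.
Vis-viva on the transfer ellipse at r = 51800 km gives v_t = √[μ(2/r − 1/a_t)] = 0.5133 km/s.
Δv₂ = |v_t − v_c| = |0.5133 − 0.8772| = 0.3639 km/s.

Δv₂ = 0.364 km/s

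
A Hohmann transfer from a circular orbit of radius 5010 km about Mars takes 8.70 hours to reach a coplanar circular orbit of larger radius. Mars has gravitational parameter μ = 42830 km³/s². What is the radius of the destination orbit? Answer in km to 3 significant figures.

Transfer time t = 8.70 hours = 31320 s, and t = π√(a_t³/μ).
So a_t = (μ t²/π²)^(1/3) = (42830 × (31320)² / π²)^(1/3) = 16207 km.
Since a_t = (r₁ + r₂)/2, r₂ = 2a_t − r₁ = 2×16207 − 5010 = 27404 km.

r₂ = 27400 km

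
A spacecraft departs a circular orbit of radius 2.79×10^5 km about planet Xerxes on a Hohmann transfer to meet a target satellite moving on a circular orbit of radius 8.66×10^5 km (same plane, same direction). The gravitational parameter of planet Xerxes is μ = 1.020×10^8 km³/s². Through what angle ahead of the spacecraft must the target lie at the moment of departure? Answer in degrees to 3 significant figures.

Transfer-ellipse semi-major axis a_t = (r₁ + r₂)/2 = (2.790×10^5 + 8.660×10^5)/2 = 5.725×10^5 km.
Transfer time t = π√(a_t³/μ) = 1.34745×10^5 s.
The target's mean motion on its circular orbit is ω₂ = √(μ/r₂³) = 1.25321×10^-5 rad/s.
Angle swept by the target during transfer: ω₂·t = 1.68864 rad = 96.752°.
Arrival is 180° from departure on the ellipse, so φ = 180° − 96.752° = 83.2°.

φ = 83.2°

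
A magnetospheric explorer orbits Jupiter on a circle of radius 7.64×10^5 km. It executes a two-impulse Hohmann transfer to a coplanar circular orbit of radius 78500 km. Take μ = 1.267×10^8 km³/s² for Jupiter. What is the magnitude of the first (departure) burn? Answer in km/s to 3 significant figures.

Δv₁ = 7.32 km/s

The Hohmann ellipse has a_t = (r₁ + r₂)/2 = 4.2125×10^5 km.
On the circular orbit at r = 7.640×10^5 km, v_c = √(μ/r) = 12.878 km/s.
Transfer-orbit speed at the same r (vis-viva, a = a_t): v_t = √[μ(2/r − 1/a_t)] = 5.5591 km/s.
Δv₁ = |v_t − v_c| = |5.5591 − 12.878| = 7.319 km/s.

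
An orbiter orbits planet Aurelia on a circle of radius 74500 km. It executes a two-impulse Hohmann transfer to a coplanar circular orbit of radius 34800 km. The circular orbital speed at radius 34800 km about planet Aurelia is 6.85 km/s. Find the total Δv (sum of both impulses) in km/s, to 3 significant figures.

From the circular-orbit relation v² = μ/r at r = 34800 km: μ = v²r = (6.85)² × 34800 = 1.63290×10^6 km³/s².
Semi-major axis of the transfer orbit: a_t = (74500 + 34800)/2 = 54650 km.
At r₁ the circular-orbit speed is v₁ = √(μ/r₁) = 4.6817 km/s.
Transfer-orbit speed at r₁ (vis-viva equation): v_a = √[μ(2/r₁ − 1/a_t)] = 3.7359 km/s.
First burn Δv₁ = |v_a − v₁| = 0.9458 km/s.
Circular speed at r₂: v₂ = √(μ/r₂) = 6.850 km/s.
Transfer-orbit speed at r₂: v_p = √[μ(2/r₂ − 1/a_t)] = 7.998 km/s.
Second burn Δv₂ = |v₂ − v_p| = 1.148 km/s.
Total Δv = Δv₁ + Δv₂ = 2.094 km/s.

Δv = 2.09 km/s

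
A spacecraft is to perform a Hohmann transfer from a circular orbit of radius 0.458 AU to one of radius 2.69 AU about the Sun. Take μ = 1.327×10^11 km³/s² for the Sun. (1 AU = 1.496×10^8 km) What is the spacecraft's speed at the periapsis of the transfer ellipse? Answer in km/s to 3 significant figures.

In km: r₁ = 0.458 × 1.496×10^8 = 6.85168×10^7 km; r₂ = 2.69 × 1.496×10^8 = 4.02424×10^8 km.
The Hohmann ellipse has a_t = (r₁ + r₂)/2 = 2.354704×10^8 km.
At periapsis, r = 6.85168×10^7 km.
From the vis-viva equation, v = √[μ(2/r − 1/a_t)] = 57.53 km/s.

v = 57.5 km/s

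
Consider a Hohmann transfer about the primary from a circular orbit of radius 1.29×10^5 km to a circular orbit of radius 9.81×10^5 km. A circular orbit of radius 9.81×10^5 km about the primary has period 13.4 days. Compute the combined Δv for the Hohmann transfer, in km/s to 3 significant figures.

Δv = 7.59 km/s

From Kepler's third law T² = 4π²r³/μ at r = 9.81×10^5 km, T = 13.4 days = 13.4 × 86400 s = 1.15776×10^6 s: μ = 4π²r³/T² = 2.78054×10^7 km³/s².
Semi-major axis of the transfer orbit: a_t = (1.290×10^5 + 9.810×10^5)/2 = 5.550×10^5 km.
At r₁ the circular-orbit speed is v₁ = √(μ/r₁) = 14.681 km/s.
On the transfer ellipse at r₁, v² = μ(2/r − 1/a) gives v_p = √[μ(2/r₁ − 1/a_t)] = 19.519 km/s.
First burn Δv₁ = |v_p − v₁| = 4.838 km/s.
Circular speed at r₂: v₂ = √(μ/r₂) = 5.324 km/s.
Transfer-orbit speed at r₂: v_a = √[μ(2/r₂ − 1/a_t)] = 2.567 km/s.
Second burn Δv₂ = |v₂ − v_a| = 2.757 km/s.
Δv = Δv₁ + Δv₂ = 4.838 + 2.757 = 7.595 km/s.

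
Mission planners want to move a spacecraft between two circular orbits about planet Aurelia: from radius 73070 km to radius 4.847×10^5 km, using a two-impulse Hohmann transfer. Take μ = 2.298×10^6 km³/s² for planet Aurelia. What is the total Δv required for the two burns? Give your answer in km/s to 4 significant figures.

Δv = 2.848 km/s

Semi-major axis of the transfer orbit: a_t = (73070 + 4.847×10^5)/2 = 2.78885×10^5 km.
At r₁ the circular-orbit speed is v₁ = √(μ/r₁) = 5.608 km/s.
Transfer-orbit speed at r₁ (v² = μ(2/r − 1/a)): v_p = √[μ(2/r₁ − 1/a_t)] = 7.393 km/s.
First burn Δv₁ = |v_p − v₁| = 1.785 km/s.
At r₂, v₂ = √(μ/r₂) = 2.1774 km/s.
Transfer-orbit speed at r₂: v_a = √[μ(2/r₂ − 1/a_t)] = 1.1145 km/s.
Second burn Δv₂ = |v₂ − v_a| = 1.063 km/s.
Δv = Δv₁ + Δv₂ = 1.785 + 1.063 = 2.848 km/s.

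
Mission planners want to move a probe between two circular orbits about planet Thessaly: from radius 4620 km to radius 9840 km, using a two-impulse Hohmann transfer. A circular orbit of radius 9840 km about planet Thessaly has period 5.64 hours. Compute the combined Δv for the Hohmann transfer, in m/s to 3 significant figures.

From Kepler's third law T² = 4π²r³/μ at r = 9840 km, T = 5.64 hours = 5.64 × 3600 s = 20304 s: μ = 4π²r³/T² = 91239.3 km³/s².
Transfer-ellipse semi-major axis a_t = (r₁ + r₂)/2 = (4620 + 9840)/2 = 7230 km.
Circular speed at r₁: v₁ = √(μ/r₁) = √(91239.3/4620) = 4.4440 km/s.
On the transfer ellipse at r₁, v² = μ(2/r − 1/a) gives v_p = √[μ(2/r₁ − 1/a_t)] = 5.1844 km/s.
First burn Δv₁ = |v_p − v₁| = 0.7404 km/s.
At r₂, v₂ = √(μ/r₂) = 3.0450 km/s.
Transfer-orbit speed at r₂: v_a = √[μ(2/r₂ − 1/a_t)] = 2.4341 km/s.
Second burn Δv₂ = |v₂ − v_a| = 0.6109 km/s.
Total Δv = Δv₁ + Δv₂ = 1.351 km/s.

Δv = 1350 m/s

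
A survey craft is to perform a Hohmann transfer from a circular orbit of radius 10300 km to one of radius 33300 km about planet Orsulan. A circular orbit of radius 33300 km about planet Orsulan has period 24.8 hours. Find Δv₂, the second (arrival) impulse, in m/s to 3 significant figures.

Δv₂ = 733 m/s

From Kepler's third law T² = 4π²r³/μ at r = 33300 km, T = 24.8 hours = 24.8 × 3600 s = 89280 s: μ = 4π²r³/T² = 1.82888×10^5 km³/s².
Semi-major axis of the transfer orbit: a_t = (10300 + 33300)/2 = 21800 km.
On the circular orbit at r = 33300 km, v_c = √(μ/r) = 2.34353 km/s.
Transfer-orbit speed at the same r (vis-viva, a = a_t): v_t = √[μ(2/r − 1/a_t)] = 1.61087 km/s.
Δv₂ = |v_t − v_c| = |1.61087 − 2.34353| = 0.7327 km/s.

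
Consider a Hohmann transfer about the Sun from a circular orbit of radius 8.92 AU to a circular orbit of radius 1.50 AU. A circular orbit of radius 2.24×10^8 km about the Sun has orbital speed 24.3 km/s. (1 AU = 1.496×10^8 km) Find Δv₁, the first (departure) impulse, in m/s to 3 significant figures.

From the circular-orbit relation v² = μ/r at r = 2.24×10^8 km: μ = v²r = (24.3)² × 2.24×10^8 = 1.32270×10^11 km³/s².
In km: r₁ = 8.92 × 1.496×10^8 = 1.334432×10^9 km; r₂ = 1.50 × 1.496×10^8 = 2.244×10^8 km.
The Hohmann ellipse has a_t = (r₁ + r₂)/2 = 7.79416×10^8 km.
On the circular orbit at r = 1.334432×10^9 km, v_c = √(μ/r) = 9.956 km/s.
Transfer-orbit speed at the same r (vis-viva, a = a_t): v_t = √[μ(2/r − 1/a_t)] = 5.342 km/s.
Δv₁ = |v_t − v_c| = |5.342 − 9.956| = 4.614 km/s.

Δv₁ = 4610 m/s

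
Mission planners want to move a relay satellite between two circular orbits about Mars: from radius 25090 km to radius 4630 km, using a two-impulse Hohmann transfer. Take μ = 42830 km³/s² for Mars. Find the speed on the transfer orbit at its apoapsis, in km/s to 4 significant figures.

The Hohmann ellipse has a_t = (r₁ + r₂)/2 = 14860 km.
The apoapsis of the transfer ellipse is at r = 25090 km.
Vis-viva: v = √[μ(2/r − 1/a_t)] = √[42830 × (2/25090 − 1/14860)] = 0.7293 km/s.

v = 0.7293 km/s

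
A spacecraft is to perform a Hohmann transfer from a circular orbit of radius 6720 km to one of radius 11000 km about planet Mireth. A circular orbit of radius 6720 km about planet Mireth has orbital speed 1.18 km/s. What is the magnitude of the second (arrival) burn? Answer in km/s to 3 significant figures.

From the circular-orbit relation v² = μ/r at r = 6720 km: μ = v²r = (1.18)² × 6720 = 9356.93 km³/s².
The Hohmann ellipse has a_t = (r₁ + r₂)/2 = 8860 km.
Circular speed at r = 11000 km: v_c = √(μ/r) = 0.9223 km/s.
Transfer-orbit speed at the same r (vis-viva, a = a_t): v_t = √[μ(2/r − 1/a_t)] = 0.8032 km/s.
Δv₂ = |v_t − v_c| = |0.8032 − 0.9223| = 0.1191 km/s.

Δv₂ = 0.119 km/s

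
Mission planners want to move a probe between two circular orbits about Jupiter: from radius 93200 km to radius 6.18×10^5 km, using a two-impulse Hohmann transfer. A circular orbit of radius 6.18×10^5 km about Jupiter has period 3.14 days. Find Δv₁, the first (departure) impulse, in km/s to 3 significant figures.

Δv₁ = 11.7 km/s

From Kepler's third law T² = 4π²r³/μ at r = 6.18×10^5 km, T = 3.14 days = 3.14 × 86400 s = 2.71296×10^5 s: μ = 4π²r³/T² = 1.26601×10^8 km³/s².
Semi-major axis of the transfer orbit: a_t = (93200 + 6.180×10^5)/2 = 3.556×10^5 km.
Circular speed at r = 93200 km: v_c = √(μ/r) = 36.86 km/s.
Transfer-orbit speed at the same r (vis-viva, a = a_t): v_t = √[μ(2/r − 1/a_t)] = 48.59 km/s.
Δv₁ = |v_t − v_c| = |48.59 − 36.86| = 11.73 km/s.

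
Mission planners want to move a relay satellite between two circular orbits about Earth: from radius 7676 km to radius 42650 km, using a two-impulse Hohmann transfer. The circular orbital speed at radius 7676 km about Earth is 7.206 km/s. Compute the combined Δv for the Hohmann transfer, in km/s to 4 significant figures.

From the circular-orbit relation v² = μ/r at r = 7676 km: μ = v²r = (7.206)² × 7676 = 3.98587×10^5 km³/s².
Semi-major axis of the transfer orbit: a_t = (7676 + 42650)/2 = 25163 km.
At r₁ the circular-orbit speed is v₁ = √(μ/r₁) = 7.2060 km/s.
On the transfer ellipse at r₁, vis-viva gives v_p = √[μ(2/r₁ − 1/a_t)] = 9.3815 km/s.
First burn Δv₁ = |v_p − v₁| = 2.1755 km/s.
Circular speed at r₂: v₂ = √(μ/r₂) = 3.05705 km/s.
Transfer-orbit speed at r₂: v_a = √[μ(2/r₂ − 1/a_t)] = 1.68845 km/s.
Second burn Δv₂ = |v₂ − v_a| = 1.3686 km/s.
Δv = Δv₁ + Δv₂ = 2.1755 + 1.3686 = 3.544 km/s.

Δv = 3.544 km/s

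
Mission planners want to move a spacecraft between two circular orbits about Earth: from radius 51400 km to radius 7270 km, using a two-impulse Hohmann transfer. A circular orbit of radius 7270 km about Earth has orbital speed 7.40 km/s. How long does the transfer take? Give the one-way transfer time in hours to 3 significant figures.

From the circular-orbit relation v² = μ/r at r = 7270 km: μ = v²r = (7.40)² × 7270 = 3.98105×10^5 km³/s².
The Hohmann ellipse has a_t = (r₁ + r₂)/2 = 29335 km.
Transfer time t = π√(a_t³/μ) = π√((29335)³ / 3.98105×10^5) = 25020 s.
Converting: 25020 s ÷ 3600 s/hour = 6.95 hours.

t = 6.95 hours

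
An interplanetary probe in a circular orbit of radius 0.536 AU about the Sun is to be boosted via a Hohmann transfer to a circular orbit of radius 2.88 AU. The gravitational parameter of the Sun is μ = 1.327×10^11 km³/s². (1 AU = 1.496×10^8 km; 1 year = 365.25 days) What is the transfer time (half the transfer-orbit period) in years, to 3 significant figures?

t = 1.12 years

In km: r₁ = 0.536 × 1.496×10^8 = 8.01856×10^7 km; r₂ = 2.88 × 1.496×10^8 = 4.30848×10^8 km.
Semi-major axis of the transfer orbit: a_t = (8.01856×10^7 + 4.30848×10^8)/2 = 2.555168×10^8 km.
By Kepler's third law the transfer-orbit period is T = 2π√(a_t³/μ), so t = T/2 = 3.522×10^7 s.
Converting: 3.522×10^7 s ÷ 3.15576×10^7 s/year (365.25 × 86400) = 1.12 years.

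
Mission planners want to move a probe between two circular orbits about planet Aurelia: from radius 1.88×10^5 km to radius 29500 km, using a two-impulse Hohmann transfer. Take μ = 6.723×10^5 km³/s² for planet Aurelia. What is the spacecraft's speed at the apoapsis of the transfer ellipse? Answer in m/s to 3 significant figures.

v = 985 m/s

Transfer-ellipse semi-major axis a_t = (r₁ + r₂)/2 = (1.880×10^5 + 29500)/2 = 1.0875×10^5 km.
The apoapsis of the transfer ellipse is at r = 1.880×10^5 km.
From the vis-viva equation, v = √[μ(2/r − 1/a_t)] = 0.9849 km/s.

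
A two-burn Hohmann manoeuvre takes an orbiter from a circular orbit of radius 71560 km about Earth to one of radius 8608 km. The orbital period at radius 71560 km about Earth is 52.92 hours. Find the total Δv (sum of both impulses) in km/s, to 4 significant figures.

From Kepler's third law T² = 4π²r³/μ at r = 71560 km, T = 52.92 hours = 52.92 × 3600 s = 1.90512×10^5 s: μ = 4π²r³/T² = 3.98590×10^5 km³/s².
Semi-major axis of the transfer orbit: a_t = (71560 + 8608)/2 = 40084 km.
At r₁ the circular-orbit speed is v₁ = √(μ/r₁) = 2.3601 km/s.
On the transfer ellipse at r₁, v² = μ(2/r − 1/a) gives v_a = √[μ(2/r₁ − 1/a_t)] = 1.0937 km/s.
First burn Δv₁ = |v_a − v₁| = 1.2664 km/s.
At r₂, v₂ = √(μ/r₂) = 6.8047 km/s.
Transfer-orbit speed at r₂: v_p = √[μ(2/r₂ − 1/a_t)] = 9.0920 km/s.
Second burn Δv₂ = |v₂ − v_p| = 2.2873 km/s.
Total Δv = Δv₁ + Δv₂ = 3.554 km/s.

Δv = 3.554 km/s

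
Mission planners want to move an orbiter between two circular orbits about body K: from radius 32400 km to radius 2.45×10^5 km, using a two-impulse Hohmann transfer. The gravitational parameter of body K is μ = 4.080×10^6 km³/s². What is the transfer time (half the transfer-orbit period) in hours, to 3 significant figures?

t = 22.3 hours

Semi-major axis of the transfer orbit: a_t = (32400 + 2.450×10^5)/2 = 1.387×10^5 km.
Half the transfer-orbit period gives t = π√(a_t³/μ) = 80340 s.
Converting: 80340 s ÷ 3600 s/hour = 22.3 hours.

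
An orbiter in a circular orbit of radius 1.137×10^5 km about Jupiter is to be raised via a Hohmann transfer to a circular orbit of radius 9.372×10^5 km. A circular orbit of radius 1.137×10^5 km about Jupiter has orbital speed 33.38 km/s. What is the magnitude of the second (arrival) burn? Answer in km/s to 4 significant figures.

From the circular-orbit relation v² = μ/r at r = 1.137×10^5 km: μ = v²r = (33.38)² × 1.137×10^5 = 1.26687×10^8 km³/s².
The Hohmann ellipse has a_t = (r₁ + r₂)/2 = 5.2545×10^5 km.
Circular speed at r = 9.372×10^5 km: v_c = √(μ/r) = 11.6265 km/s.
Vis-viva on the transfer ellipse at r = 9.372×10^5 km gives v_t = √[μ(2/r − 1/a_t)] = 5.40835 km/s.
Δv₂ = |v_t − v_c| = |5.40835 − 11.6265| = 6.218 km/s.

Δv₂ = 6.218 km/s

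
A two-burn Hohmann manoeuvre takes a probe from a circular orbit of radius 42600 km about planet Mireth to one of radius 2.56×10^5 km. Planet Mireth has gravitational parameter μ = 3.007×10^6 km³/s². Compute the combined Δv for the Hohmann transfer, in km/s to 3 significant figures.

Δv = 4.20 km/s

Transfer-ellipse semi-major axis a_t = (r₁ + r₂)/2 = (42600 + 2.560×10^5)/2 = 1.493×10^5 km.
At r₁ the circular-orbit speed is v₁ = √(μ/r₁) = 8.40160 km/s.
Transfer-orbit speed at r₁ (vis-viva): v_p = √[μ(2/r₁ − 1/a_t)] = 11.0015 km/s.
First burn Δv₁ = |v_p − v₁| = 2.5999 km/s.
Circular speed at r₂: v₂ = √(μ/r₂) = 3.42726 km/s.
Transfer-orbit speed at r₂: v_a = √[μ(2/r₂ − 1/a_t)] = 1.83072 km/s.
Second burn Δv₂ = |v₂ − v_a| = 1.5965 km/s.
Δv = Δv₁ + Δv₂ = 2.5999 + 1.5965 = 4.196 km/s.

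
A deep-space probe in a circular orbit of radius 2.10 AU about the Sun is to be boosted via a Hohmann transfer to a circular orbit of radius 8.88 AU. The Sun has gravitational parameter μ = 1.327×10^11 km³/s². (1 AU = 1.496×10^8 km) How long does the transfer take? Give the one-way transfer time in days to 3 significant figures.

In km: r₁ = 2.10 × 1.496×10^8 = 3.1416×10^8 km; r₂ = 8.88 × 1.496×10^8 = 1.328448×10^9 km.
The Hohmann ellipse has a_t = (r₁ + r₂)/2 = 8.21304×10^8 km.
Transfer time t = π√(a_t³/μ) = π√((8.21304×10^8)³ / 1.327×10^11) = 2.030×10^8 s.
Converting: 2.030×10^8 s ÷ 86400 s/day = 2350 days.

t = 2350 days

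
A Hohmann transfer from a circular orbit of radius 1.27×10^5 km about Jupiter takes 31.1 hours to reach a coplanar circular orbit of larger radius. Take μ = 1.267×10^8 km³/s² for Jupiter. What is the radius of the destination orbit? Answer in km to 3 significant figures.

r₂ = 9.61×10^5 km

Transfer time t = 31.1 hours = 1.1196×10^5 s, and t = π√(a_t³/μ).
So a_t = (μ t²/π²)^(1/3) = (1.267×10^8 × (1.1196×10^5)² / π²)^(1/3) = 5.4392×10^5 km.
Since a_t = (r₁ + r₂)/2, r₂ = 2a_t − r₁ = 2×5.4392×10^5 − 1.270×10^5 = 9.6084×10^5 km.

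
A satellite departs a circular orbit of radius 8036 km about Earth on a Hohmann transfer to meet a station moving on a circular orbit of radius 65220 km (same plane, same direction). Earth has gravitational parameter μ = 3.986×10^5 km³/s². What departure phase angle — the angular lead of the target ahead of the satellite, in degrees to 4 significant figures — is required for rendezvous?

Semi-major axis of the transfer orbit: a_t = (8036 + 65220)/2 = 36628 km.
The half-period of the transfer ellipse is t = π√(a_t³/μ) = 34882 s.
The target's mean motion on its circular orbit is ω₂ = √(μ/r₂³) = 3.7905×10^-5 rad/s.
Angle swept by the target during transfer: ω₂·t = 1.3222 rad = 75.76°.
The satellite traverses 180° on the transfer ellipse, so the target must lead by 180° − 75.76° = 104.2°.

φ = 104.2°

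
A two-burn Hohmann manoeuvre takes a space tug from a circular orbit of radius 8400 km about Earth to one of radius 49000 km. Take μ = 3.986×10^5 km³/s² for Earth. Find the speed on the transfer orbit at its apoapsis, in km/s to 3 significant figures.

Transfer-ellipse semi-major axis a_t = (r₁ + r₂)/2 = (8400 + 49000)/2 = 28700 km.
The apoapsis of the transfer ellipse is at r = 49000 km.
From the vis-viva equation, v = √[μ(2/r − 1/a_t)] = 1.543 km/s.

v = 1.54 km/s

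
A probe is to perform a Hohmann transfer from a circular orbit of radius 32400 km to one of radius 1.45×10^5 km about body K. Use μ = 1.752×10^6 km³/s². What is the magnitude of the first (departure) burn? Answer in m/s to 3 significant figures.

Δv₁ = 2050 m/s

Semi-major axis of the transfer orbit: a_t = (32400 + 1.450×10^5)/2 = 88700 km.
Circular speed at r = 32400 km: v_c = √(μ/r) = 7.354 km/s.
Transfer-orbit speed at the same r (vis-viva, a = a_t): v_t = √[μ(2/r − 1/a_t)] = 9.402 km/s.
Δv₁ = |v_t − v_c| = |9.402 − 7.354| = 2.048 km/s.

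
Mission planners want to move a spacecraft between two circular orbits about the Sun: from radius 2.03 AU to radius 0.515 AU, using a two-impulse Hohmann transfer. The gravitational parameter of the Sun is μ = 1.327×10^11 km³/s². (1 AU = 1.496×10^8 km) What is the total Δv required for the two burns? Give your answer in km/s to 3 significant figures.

Δv = 18.5 km/s

In km: r₁ = 2.03 × 1.496×10^8 = 3.03688×10^8 km; r₂ = 0.515 × 1.496×10^8 = 7.7044×10^7 km.
The Hohmann ellipse has a_t = (r₁ + r₂)/2 = 1.90366×10^8 km.
Circular speed at r₁: v₁ = √(μ/r₁) = √(1.327×10^11/3.03688×10^8) = 20.9036 km/s.
On the transfer ellipse at r₁, vis-viva gives v_a = √[μ(2/r₁ − 1/a_t)] = 13.2983 km/s.
First burn Δv₁ = |v_a − v₁| = 7.6053 km/s.
At r₂, v₂ = √(μ/r₂) = 41.502 km/s.
Transfer-orbit speed at r₂: v_p = √[μ(2/r₂ − 1/a_t)] = 52.419 km/s.
Second burn Δv₂ = |v₂ − v_p| = 10.917 km/s.
Total Δv = Δv₁ + Δv₂ = 18.52 km/s.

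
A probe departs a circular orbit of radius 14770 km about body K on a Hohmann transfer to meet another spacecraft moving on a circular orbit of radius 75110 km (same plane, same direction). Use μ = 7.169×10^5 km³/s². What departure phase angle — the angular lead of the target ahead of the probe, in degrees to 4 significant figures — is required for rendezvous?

φ = 96.69°

Semi-major axis of the transfer orbit: a_t = (14770 + 75110)/2 = 44940 km.
The half-period of the transfer ellipse is t = π√(a_t³/μ) = 35350 s.
Target angular speed ω₂ = √(μ/r₂³) = 4.113×10^-5 rad/s.
Angle swept by the target during transfer: ω₂·t = 1.454 rad = 83.31°.
The probe traverses 180° on the transfer ellipse, so the target must lead by 180° − 83.31° = 96.69°.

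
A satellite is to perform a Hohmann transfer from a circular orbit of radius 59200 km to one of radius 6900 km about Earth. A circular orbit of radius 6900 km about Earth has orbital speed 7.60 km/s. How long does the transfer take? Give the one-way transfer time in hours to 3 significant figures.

From the circular-orbit relation v² = μ/r at r = 6900 km: μ = v²r = (7.60)² × 6900 = 3.98544×10^5 km³/s².
Transfer-ellipse semi-major axis a_t = (r₁ + r₂)/2 = (59200 + 6900)/2 = 33050 km.
Transfer time t = π√(a_t³/μ) = π√((33050)³ / 3.98544×10^5) = 29900 s.
Converting: 29900 s ÷ 3600 s/hour = 8.31 hours.

t = 8.31 hours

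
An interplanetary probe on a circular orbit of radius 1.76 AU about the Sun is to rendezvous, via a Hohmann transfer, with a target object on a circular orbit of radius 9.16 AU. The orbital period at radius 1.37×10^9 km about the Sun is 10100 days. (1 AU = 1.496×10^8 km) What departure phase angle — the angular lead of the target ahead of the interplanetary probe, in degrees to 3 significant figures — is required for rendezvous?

From Kepler's third law T² = 4π²r³/μ at r = 1.37×10^9 km, T = 10100 days = 10100 × 86400 s = 8.7264×10^8 s: μ = 4π²r³/T² = 1.33306×10^11 km³/s².
In km: r₁ = 1.76 × 1.496×10^8 = 2.63296×10^8 km; r₂ = 9.16 × 1.496×10^8 = 1.370336×10^9 km.
Semi-major axis of the transfer orbit: a_t = (2.63296×10^8 + 1.370336×10^9)/2 = 8.16816×10^8 km.
The half-period of the transfer ellipse is t = π√(a_t³/μ) = 2.0087×10^8 s.
The target's mean motion on its circular orbit is ω₂ = √(μ/r₂³) = 7.1976×10^-9 rad/s.
Angle swept by the target during transfer: ω₂·t = 1.4458 rad = 82.84°.
The interplanetary probe traverses 180° on the transfer ellipse, so the target must lead by 180° − 82.84° = 97.2°.

φ = 97.2°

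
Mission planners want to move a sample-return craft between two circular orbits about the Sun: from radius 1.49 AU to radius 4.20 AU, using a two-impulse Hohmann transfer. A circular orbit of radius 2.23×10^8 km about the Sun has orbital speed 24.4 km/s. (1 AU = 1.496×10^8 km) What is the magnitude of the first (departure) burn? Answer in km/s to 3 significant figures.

From the circular-orbit relation v² = μ/r at r = 2.23×10^8 km: μ = v²r = (24.4)² × 2.23×10^8 = 1.32765×10^11 km³/s².
In km: r₁ = 1.49 × 1.496×10^8 = 2.22904×10^8 km; r₂ = 4.20 × 1.496×10^8 = 6.2832×10^8 km.
The Hohmann ellipse has a_t = (r₁ + r₂)/2 = 4.25612×10^8 km.
On the circular orbit at r = 2.22904×10^8 km, v_c = √(μ/r) = 24.405 km/s.
Transfer-orbit speed at the same r (vis-viva, a = a_t): v_t = √[μ(2/r − 1/a_t)] = 29.653 km/s.
Δv₁ = |v_t − v_c| = |29.653 − 24.405| = 5.248 km/s.

Δv₁ = 5.25 km/s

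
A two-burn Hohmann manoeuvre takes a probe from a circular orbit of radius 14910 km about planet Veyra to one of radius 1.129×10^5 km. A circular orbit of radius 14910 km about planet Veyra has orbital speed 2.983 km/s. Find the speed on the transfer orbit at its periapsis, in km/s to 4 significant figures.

From the circular-orbit relation v² = μ/r at r = 14910 km: μ = v²r = (2.983)² × 14910 = 1.32673×10^5 km³/s².
Semi-major axis of the transfer orbit: a_t = (14910 + 1.129×10^5)/2 = 63905 km.
The periapsis of the transfer ellipse is at r = 14910 km.
Vis-viva: v = √[μ(2/r − 1/a_t)] = √[1.32673×10^5 × (2/14910 − 1/63905)] = 3.965 km/s.

v = 3.965 km/s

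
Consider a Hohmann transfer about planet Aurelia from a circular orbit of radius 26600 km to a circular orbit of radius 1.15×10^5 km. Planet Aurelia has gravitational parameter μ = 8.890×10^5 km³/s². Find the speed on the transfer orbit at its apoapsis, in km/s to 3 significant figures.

v = 1.70 km/s

Transfer-ellipse semi-major axis a_t = (r₁ + r₂)/2 = (26600 + 1.150×10^5)/2 = 70800 km.
The apoapsis of the transfer ellipse is at r = 1.150×10^5 km.
From the vis-viva equation, v = √[μ(2/r − 1/a_t)] = 1.704 km/s.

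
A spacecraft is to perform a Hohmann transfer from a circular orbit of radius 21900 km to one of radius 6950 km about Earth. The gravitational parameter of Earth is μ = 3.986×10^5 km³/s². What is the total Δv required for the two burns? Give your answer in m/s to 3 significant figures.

Δv = 3060 m/s

The Hohmann ellipse has a_t = (r₁ + r₂)/2 = 14425 km.
Circular speed at r₁: v₁ = √(μ/r₁) = √(3.986×10^5/21900) = 4.266 km/s.
On the transfer ellipse at r₁, vis-viva equation gives v_a = √[μ(2/r₁ − 1/a_t)] = 2.961 km/s.
First burn Δv₁ = |v_a − v₁| = 1.305 km/s.
At r₂, v₂ = √(μ/r₂) = 7.573 km/s.
Transfer-orbit speed at r₂: v_p = √[μ(2/r₂ − 1/a_t)] = 9.331 km/s.
Second burn Δv₂ = |v₂ − v_p| = 1.758 km/s.
Total Δv = Δv₁ + Δv₂ = 3.063 km/s.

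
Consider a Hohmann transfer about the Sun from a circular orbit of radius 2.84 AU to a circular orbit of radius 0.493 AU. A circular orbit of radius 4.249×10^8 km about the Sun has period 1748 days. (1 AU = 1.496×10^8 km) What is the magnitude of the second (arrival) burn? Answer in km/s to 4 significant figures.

From Kepler's third law T² = 4π²r³/μ at r = 4.249×10^8 km, T = 1748 days = 1748 × 86400 s = 1.510272×10^8 s: μ = 4π²r³/T² = 1.32773×10^11 km³/s².
In km: r₁ = 2.84 × 1.496×10^8 = 4.24864×10^8 km; r₂ = 0.493 × 1.496×10^8 = 7.37528×10^7 km.
The Hohmann ellipse has a_t = (r₁ + r₂)/2 = 2.493084×10^8 km.
Circular speed at r = 7.37528×10^7 km: v_c = √(μ/r) = 42.43 km/s.
Transfer-orbit speed at the same r (vis-viva, a = a_t): v_t = √[μ(2/r − 1/a_t)] = 55.39 km/s.
Δv₂ = |v_t − v_c| = |55.39 − 42.43| = 12.96 km/s.

Δv₂ = 12.96 km/s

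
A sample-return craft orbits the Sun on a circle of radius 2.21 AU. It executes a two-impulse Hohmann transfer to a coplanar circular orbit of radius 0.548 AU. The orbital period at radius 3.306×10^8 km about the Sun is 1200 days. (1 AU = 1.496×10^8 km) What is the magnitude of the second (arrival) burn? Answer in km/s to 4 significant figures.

From Kepler's third law T² = 4π²r³/μ at r = 3.306×10^8 km, T = 1200 days = 1200 × 86400 s = 1.0368×10^8 s: μ = 4π²r³/T² = 1.32702×10^11 km³/s².
In km: r₁ = 2.21 × 1.496×10^8 = 3.30616×10^8 km; r₂ = 0.548 × 1.496×10^8 = 8.19808×10^7 km.
Transfer-ellipse semi-major axis a_t = (r₁ + r₂)/2 = (3.30616×10^8 + 8.19808×10^7)/2 = 2.062984×10^8 km.
Circular speed at r = 8.19808×10^7 km: v_c = √(μ/r) = 40.23 km/s.
Vis-viva on the transfer ellipse at r = 8.19808×10^7 km gives v_t = √[μ(2/r − 1/a_t)] = 50.93 km/s.
Δv₂ = |v_t − v_c| = |50.93 − 40.23| = 10.70 km/s.

Δv₂ = 10.70 km/s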